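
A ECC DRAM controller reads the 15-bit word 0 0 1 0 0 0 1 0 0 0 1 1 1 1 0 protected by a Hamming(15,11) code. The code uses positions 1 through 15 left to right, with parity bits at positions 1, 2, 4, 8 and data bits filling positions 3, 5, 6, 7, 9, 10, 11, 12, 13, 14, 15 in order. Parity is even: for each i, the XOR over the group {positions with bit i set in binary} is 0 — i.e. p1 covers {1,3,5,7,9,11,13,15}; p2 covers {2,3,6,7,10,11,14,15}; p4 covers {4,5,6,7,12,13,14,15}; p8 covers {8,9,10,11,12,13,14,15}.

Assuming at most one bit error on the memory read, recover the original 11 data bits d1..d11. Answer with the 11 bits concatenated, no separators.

s1 (pos 1,3,5,7,9,11,13,15): 0⊕1⊕0⊕1⊕0⊕1⊕1⊕0 = 0
s2 (pos 2,3,6,7,10,11,14,15): 0⊕1⊕0⊕1⊕0⊕1⊕1⊕0 = 0
s4 (pos 4,5,6,7,12,13,14,15): 0⊕0⊕0⊕1⊕1⊕1⊕1⊕0 = 0
s8 (pos 8,9,10,11,12,13,14,15): 0⊕0⊕0⊕1⊕1⊕1⊕1⊕0 = 0
Syndrome s8…s1 = 0000 → no error.
Read data bits from positions 3,5,6,7,9,10,11,12,13,14,15: 10010011110

10010011110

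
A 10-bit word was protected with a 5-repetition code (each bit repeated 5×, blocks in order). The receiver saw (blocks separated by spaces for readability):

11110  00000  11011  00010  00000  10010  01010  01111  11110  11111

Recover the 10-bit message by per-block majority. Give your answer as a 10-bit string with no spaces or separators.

1010000111

Block 1 (11110): 4 ones → 1
Block 2 (00000): 0 ones → 0
Block 3 (11011): 4 ones → 1
Block 4 (00010): 1 one → 0
Block 5 (00000): 0 ones → 0
Block 6 (10010): 2 ones → 0
Block 7 (01010): 2 ones → 0
Block 8 (01111): 4 ones → 1
Block 9 (11110): 4 ones → 1
Block 10 (11111): 5 ones → 1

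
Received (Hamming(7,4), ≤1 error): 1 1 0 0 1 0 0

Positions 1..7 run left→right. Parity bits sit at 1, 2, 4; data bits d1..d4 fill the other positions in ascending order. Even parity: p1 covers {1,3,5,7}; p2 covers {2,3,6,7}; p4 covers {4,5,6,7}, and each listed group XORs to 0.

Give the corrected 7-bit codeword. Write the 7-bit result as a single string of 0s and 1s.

1100110

s1 (pos 1,3,5,7): 1⊕0⊕1⊕0 = 0
s2 (pos 2,3,6,7): 1⊕0⊕0⊕0 = 1
s4 (pos 4,5,6,7): 0⊕1⊕0⊕0 = 1
Syndrome s4…s1 = 110 → error at position 6.
Flip position 6: 1100100 → 1100110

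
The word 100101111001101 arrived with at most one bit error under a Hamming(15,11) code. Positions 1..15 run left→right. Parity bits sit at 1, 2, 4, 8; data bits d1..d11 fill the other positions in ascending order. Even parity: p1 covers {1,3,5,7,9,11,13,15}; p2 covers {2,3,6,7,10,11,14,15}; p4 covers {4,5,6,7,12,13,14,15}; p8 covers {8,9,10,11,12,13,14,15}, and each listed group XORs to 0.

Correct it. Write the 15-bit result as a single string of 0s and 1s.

s1 (pos 1,3,5,7,9,11,13,15): 1⊕0⊕0⊕1⊕1⊕0⊕1⊕1 = 1
s2 (pos 2,3,6,7,10,11,14,15): 0⊕0⊕1⊕1⊕0⊕0⊕0⊕1 = 1
s4 (pos 4,5,6,7,12,13,14,15): 1⊕0⊕1⊕1⊕1⊕1⊕0⊕1 = 0
s8 (pos 8,9,10,11,12,13,14,15): 1⊕1⊕0⊕0⊕1⊕1⊕0⊕1 = 1
Syndrome s8…s1 = 1011 → error at position 11.
Flip position 11: 100101111001101 → 100101111011101

100101111011101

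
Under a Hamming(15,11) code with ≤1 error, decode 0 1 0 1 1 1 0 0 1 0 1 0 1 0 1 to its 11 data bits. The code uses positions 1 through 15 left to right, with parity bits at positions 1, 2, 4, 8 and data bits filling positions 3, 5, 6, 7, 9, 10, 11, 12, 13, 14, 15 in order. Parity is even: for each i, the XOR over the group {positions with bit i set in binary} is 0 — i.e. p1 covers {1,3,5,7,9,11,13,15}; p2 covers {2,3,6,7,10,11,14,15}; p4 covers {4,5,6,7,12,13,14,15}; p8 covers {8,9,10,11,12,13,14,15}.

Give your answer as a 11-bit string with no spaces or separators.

s1 (pos 1,3,5,7,9,11,13,15): 0⊕0⊕1⊕0⊕1⊕1⊕1⊕1 = 1
s2 (pos 2,3,6,7,10,11,14,15): 1⊕0⊕1⊕0⊕0⊕1⊕0⊕1 = 0
s4 (pos 4,5,6,7,12,13,14,15): 1⊕1⊕1⊕0⊕0⊕1⊕0⊕1 = 1
s8 (pos 8,9,10,11,12,13,14,15): 0⊕1⊕0⊕1⊕0⊕1⊕0⊕1 = 0
Syndrome s8…s1 = 0101 → error at position 5.
Flip position 5: 010111001010101 → 010101001010101
Read data bits from positions 3,5,6,7,9,10,11,12,13,14,15: 00101010101

00101010101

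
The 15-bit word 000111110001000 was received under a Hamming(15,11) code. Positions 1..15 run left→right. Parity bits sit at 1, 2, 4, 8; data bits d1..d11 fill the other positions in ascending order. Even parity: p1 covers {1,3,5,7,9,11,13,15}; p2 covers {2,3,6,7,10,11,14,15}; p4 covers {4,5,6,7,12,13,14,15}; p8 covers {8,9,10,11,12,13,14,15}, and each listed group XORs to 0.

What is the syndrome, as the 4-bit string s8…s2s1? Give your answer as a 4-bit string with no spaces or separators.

0100

s1 (pos 1,3,5,7,9,11,13,15): 0⊕0⊕1⊕1⊕0⊕0⊕0⊕0 = 0
s2 (pos 2,3,6,7,10,11,14,15): 0⊕0⊕1⊕1⊕0⊕0⊕0⊕0 = 0
s4 (pos 4,5,6,7,12,13,14,15): 1⊕1⊕1⊕1⊕1⊕0⊕0⊕0 = 1
s8 (pos 8,9,10,11,12,13,14,15): 1⊕0⊕0⊕0⊕1⊕0⊕0⊕0 = 0
Syndrome s8…s1 = 0100 → error at position 4.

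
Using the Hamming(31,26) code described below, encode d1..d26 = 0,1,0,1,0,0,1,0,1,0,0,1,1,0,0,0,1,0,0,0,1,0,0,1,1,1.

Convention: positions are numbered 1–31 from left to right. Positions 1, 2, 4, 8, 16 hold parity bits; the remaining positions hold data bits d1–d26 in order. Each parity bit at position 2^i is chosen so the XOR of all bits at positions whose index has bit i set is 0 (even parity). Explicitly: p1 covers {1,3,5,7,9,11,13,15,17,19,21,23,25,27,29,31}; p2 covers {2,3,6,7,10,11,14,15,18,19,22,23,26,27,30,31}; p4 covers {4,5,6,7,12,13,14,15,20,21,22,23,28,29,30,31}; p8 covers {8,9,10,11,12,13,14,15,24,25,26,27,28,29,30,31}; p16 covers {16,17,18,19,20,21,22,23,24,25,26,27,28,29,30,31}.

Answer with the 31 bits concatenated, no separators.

Place data at non-parity positions: p1 p2 0 p4 1 0 1 p8 0 0 1 0 1 0 0 p16 1 1 0 0 0 1 0 0 0 1 0 0 1 1 1
p1 (pos 1,3,5,7,9,11,13,15,17,19,21,23,25,27,29,31): XOR of data positions = 0⊕1⊕1⊕0⊕1⊕1⊕0⊕1⊕0⊕0⊕0⊕0⊕0⊕1⊕1 = 1
p2 (pos 2,3,6,7,10,11,14,15,18,19,22,23,26,27,30,31): XOR of data positions = 0⊕0⊕1⊕0⊕1⊕0⊕0⊕1⊕0⊕1⊕0⊕1⊕0⊕1⊕1 = 1
p4 (pos 4,5,6,7,12,13,14,15,20,21,22,23,28,29,30,31): XOR of data positions = 1⊕0⊕1⊕0⊕1⊕0⊕0⊕0⊕0⊕1⊕0⊕0⊕1⊕1⊕1 = 1
p8 (pos 8,9,10,11,12,13,14,15,24,25,26,27,28,29,30,31): XOR of data positions = 0⊕0⊕1⊕0⊕1⊕0⊕0⊕0⊕0⊕1⊕0⊕0⊕1⊕1⊕1 = 0
p16 (pos 16,17,18,19,20,21,22,23,24,25,26,27,28,29,30,31): XOR of data positions = 1⊕1⊕0⊕0⊕0⊕1⊕0⊕0⊕0⊕1⊕0⊕0⊕1⊕1⊕1 = 1
Codeword: 1101101000101001110001000100111

1101101000101001110001000100111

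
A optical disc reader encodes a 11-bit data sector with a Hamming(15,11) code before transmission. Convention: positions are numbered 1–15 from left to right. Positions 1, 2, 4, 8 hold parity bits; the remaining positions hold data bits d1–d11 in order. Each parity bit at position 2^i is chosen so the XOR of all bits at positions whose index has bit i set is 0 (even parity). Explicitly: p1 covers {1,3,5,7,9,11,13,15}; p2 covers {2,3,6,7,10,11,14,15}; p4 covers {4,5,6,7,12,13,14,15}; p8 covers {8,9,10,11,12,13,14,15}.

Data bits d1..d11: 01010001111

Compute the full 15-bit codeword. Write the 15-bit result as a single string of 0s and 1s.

010010100001111

Place data at non-parity positions: p1 p2 0 p4 1 0 1 p8 0 0 0 1 1 1 1
p1 (pos 1,3,5,7,9,11,13,15): XOR of data positions = 0⊕1⊕1⊕0⊕0⊕1⊕1 = 0
p2 (pos 2,3,6,7,10,11,14,15): XOR of data positions = 0⊕0⊕1⊕0⊕0⊕1⊕1 = 1
p4 (pos 4,5,6,7,12,13,14,15): XOR of data positions = 1⊕0⊕1⊕1⊕1⊕1⊕1 = 0
p8 (pos 8,9,10,11,12,13,14,15): XOR of data positions = 0⊕0⊕0⊕1⊕1⊕1⊕1 = 0
Codeword: 010010100001111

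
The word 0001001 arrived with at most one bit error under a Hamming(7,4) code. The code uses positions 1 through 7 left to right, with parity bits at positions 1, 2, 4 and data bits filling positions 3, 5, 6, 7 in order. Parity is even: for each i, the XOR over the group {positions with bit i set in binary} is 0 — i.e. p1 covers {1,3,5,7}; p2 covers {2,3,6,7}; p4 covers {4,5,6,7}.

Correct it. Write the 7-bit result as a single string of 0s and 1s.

s1 (pos 1,3,5,7): 0⊕0⊕0⊕1 = 1
s2 (pos 2,3,6,7): 0⊕0⊕0⊕1 = 1
s4 (pos 4,5,6,7): 1⊕0⊕0⊕1 = 0
Syndrome s4…s1 = 011 → error at position 3.
Flip position 3: 0001001 → 0011001

0011001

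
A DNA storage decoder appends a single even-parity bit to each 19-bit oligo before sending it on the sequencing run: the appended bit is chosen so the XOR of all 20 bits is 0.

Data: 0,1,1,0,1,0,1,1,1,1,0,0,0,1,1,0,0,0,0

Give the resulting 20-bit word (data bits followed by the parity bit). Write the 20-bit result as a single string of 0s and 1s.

01101011110001100001

XOR of the 19 data bits: 0⊕1⊕1⊕0⊕1⊕0⊕1⊕1⊕1⊕1⊕0⊕0⊕0⊕1⊕1⊕0⊕0⊕0⊕0 = 1
Parity bit = 1 (so all 20 bits XOR to 0).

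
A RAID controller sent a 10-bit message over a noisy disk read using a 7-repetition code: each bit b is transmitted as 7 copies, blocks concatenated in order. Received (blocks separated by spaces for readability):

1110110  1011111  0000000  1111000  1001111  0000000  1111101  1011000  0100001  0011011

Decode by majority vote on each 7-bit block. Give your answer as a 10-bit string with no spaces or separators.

1101101001

Block 1 (1110110): 5 ones → 1
Block 2 (1011111): 6 ones → 1
Block 3 (0000000): 0 ones → 0
Block 4 (1111000): 4 ones → 1
Block 5 (1001111): 5 ones → 1
Block 6 (0000000): 0 ones → 0
Block 7 (1111101): 6 ones → 1
Block 8 (1011000): 3 ones → 0
Block 9 (0100001): 2 ones → 0
Block 10 (0011011): 4 ones → 1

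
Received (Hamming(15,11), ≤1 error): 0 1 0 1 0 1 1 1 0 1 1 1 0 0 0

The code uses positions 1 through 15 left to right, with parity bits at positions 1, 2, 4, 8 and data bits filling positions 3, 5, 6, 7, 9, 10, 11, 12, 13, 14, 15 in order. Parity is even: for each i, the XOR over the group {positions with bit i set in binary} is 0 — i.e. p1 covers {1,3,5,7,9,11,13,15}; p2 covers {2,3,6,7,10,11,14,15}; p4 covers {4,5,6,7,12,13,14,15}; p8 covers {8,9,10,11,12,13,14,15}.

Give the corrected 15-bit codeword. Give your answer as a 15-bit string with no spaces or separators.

s1 (pos 1,3,5,7,9,11,13,15): 0⊕0⊕0⊕1⊕0⊕1⊕0⊕0 = 0
s2 (pos 2,3,6,7,10,11,14,15): 1⊕0⊕1⊕1⊕1⊕1⊕0⊕0 = 1
s4 (pos 4,5,6,7,12,13,14,15): 1⊕0⊕1⊕1⊕1⊕0⊕0⊕0 = 0
s8 (pos 8,9,10,11,12,13,14,15): 1⊕0⊕1⊕1⊕1⊕0⊕0⊕0 = 0
Syndrome s8…s1 = 0010 → error at position 2.
Flip position 2: 010101110111000 → 000101110111000

000101110111000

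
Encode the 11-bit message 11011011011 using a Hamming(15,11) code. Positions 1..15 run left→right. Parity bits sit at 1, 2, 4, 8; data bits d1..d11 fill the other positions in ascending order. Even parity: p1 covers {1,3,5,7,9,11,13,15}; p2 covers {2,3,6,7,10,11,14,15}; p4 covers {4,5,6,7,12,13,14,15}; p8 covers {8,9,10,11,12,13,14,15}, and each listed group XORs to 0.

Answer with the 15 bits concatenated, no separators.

Place data at non-parity positions: p1 p2 1 p4 1 0 1 p8 1 0 1 1 0 1 1
p1 (pos 1,3,5,7,9,11,13,15): XOR of data positions = 1⊕1⊕1⊕1⊕1⊕0⊕1 = 0
p2 (pos 2,3,6,7,10,11,14,15): XOR of data positions = 1⊕0⊕1⊕0⊕1⊕1⊕1 = 1
p4 (pos 4,5,6,7,12,13,14,15): XOR of data positions = 1⊕0⊕1⊕1⊕0⊕1⊕1 = 1
p8 (pos 8,9,10,11,12,13,14,15): XOR of data positions = 1⊕0⊕1⊕1⊕0⊕1⊕1 = 1
Codeword: 011110111011011

011110111011011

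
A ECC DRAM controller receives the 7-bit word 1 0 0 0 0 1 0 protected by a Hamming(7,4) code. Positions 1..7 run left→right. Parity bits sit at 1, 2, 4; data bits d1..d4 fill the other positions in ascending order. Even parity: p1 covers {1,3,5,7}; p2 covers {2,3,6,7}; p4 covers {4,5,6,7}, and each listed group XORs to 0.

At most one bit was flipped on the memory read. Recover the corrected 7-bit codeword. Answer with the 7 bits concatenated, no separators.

s1 (pos 1,3,5,7): 1⊕0⊕0⊕0 = 1
s2 (pos 2,3,6,7): 0⊕0⊕1⊕0 = 1
s4 (pos 4,5,6,7): 0⊕0⊕1⊕0 = 1
Syndrome s4…s1 = 111 → error at position 7.
Flip position 7: 1000010 → 1000011

1000011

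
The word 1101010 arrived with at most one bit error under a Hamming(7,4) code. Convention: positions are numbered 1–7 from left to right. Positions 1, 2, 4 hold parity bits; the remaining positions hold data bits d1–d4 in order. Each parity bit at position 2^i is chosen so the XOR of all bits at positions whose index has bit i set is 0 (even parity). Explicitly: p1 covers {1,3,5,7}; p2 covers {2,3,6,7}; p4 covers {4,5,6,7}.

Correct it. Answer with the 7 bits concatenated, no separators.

0101010

s1 (pos 1,3,5,7): 1⊕0⊕0⊕0 = 1
s2 (pos 2,3,6,7): 1⊕0⊕1⊕0 = 0
s4 (pos 4,5,6,7): 1⊕0⊕1⊕0 = 0
Syndrome s4…s1 = 001 → error at position 1.
Flip position 1: 1101010 → 0101010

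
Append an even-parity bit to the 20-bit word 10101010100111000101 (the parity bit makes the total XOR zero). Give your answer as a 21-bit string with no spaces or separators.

101010101001110001010

XOR of the 20 data bits: 1⊕0⊕1⊕0⊕1⊕0⊕1⊕0⊕1⊕0⊕0⊕1⊕1⊕1⊕0⊕0⊕0⊕1⊕0⊕1 = 0
Parity bit = 0 (so all 21 bits XOR to 0).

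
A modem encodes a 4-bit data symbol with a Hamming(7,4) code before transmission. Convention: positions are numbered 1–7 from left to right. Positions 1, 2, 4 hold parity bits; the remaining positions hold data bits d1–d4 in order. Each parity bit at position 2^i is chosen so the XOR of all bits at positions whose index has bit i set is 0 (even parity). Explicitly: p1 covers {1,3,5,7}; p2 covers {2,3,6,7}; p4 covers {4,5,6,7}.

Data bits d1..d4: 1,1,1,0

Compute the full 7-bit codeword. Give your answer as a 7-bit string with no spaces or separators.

Place data at non-parity positions: p1 p2 1 p4 1 1 0
p1 (pos 1,3,5,7): XOR of data positions = 1⊕1⊕0 = 0
p2 (pos 2,3,6,7): XOR of data positions = 1⊕1⊕0 = 0
p4 (pos 4,5,6,7): XOR of data positions = 1⊕1⊕0 = 0
Codeword: 0010110

0010110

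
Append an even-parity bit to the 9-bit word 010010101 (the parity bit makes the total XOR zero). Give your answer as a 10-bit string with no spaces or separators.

0100101010

XOR of the 9 data bits: 0⊕1⊕0⊕0⊕1⊕0⊕1⊕0⊕1 = 0
Parity bit = 0 (so all 10 bits XOR to 0).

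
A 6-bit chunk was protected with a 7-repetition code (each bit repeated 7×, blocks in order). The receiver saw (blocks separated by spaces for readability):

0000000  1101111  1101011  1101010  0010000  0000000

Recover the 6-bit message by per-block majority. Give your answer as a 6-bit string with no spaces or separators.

011100

Block 1 (0000000): 0 ones → 0
Block 2 (1101111): 6 ones → 1
Block 3 (1101011): 5 ones → 1
Block 4 (1101010): 4 ones → 1
Block 5 (0010000): 1 one → 0
Block 6 (0000000): 0 ones → 0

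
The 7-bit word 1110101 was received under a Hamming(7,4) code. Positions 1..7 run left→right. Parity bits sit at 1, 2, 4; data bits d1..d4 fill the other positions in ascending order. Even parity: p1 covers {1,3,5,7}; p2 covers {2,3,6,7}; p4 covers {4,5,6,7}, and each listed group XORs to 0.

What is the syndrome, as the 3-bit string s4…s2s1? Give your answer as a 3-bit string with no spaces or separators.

010

s1 (pos 1,3,5,7): 1⊕1⊕1⊕1 = 0
s2 (pos 2,3,6,7): 1⊕1⊕0⊕1 = 1
s4 (pos 4,5,6,7): 0⊕1⊕0⊕1 = 0
Syndrome s4…s1 = 010 → error at position 2.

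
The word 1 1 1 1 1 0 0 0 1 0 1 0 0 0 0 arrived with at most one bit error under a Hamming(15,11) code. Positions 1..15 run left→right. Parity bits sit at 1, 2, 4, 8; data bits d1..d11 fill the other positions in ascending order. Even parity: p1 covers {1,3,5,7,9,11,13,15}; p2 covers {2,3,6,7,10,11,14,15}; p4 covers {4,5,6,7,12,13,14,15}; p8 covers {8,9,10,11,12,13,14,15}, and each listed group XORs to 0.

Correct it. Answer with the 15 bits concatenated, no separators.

110110001010000

s1 (pos 1,3,5,7,9,11,13,15): 1⊕1⊕1⊕0⊕1⊕1⊕0⊕0 = 1
s2 (pos 2,3,6,7,10,11,14,15): 1⊕1⊕0⊕0⊕0⊕1⊕0⊕0 = 1
s4 (pos 4,5,6,7,12,13,14,15): 1⊕1⊕0⊕0⊕0⊕0⊕0⊕0 = 0
s8 (pos 8,9,10,11,12,13,14,15): 0⊕1⊕0⊕1⊕0⊕0⊕0⊕0 = 0
Syndrome s8…s1 = 0011 → error at position 3.
Flip position 3: 111110001010000 → 110110001010000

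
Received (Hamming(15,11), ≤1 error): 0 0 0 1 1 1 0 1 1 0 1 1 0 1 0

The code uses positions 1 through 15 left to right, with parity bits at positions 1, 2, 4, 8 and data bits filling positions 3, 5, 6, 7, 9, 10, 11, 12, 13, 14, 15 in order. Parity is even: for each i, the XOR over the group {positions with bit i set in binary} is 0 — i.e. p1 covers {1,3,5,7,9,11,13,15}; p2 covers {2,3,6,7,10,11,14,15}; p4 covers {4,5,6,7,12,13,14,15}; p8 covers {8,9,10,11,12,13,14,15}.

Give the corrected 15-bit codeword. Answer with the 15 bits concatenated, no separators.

s1 (pos 1,3,5,7,9,11,13,15): 0⊕0⊕1⊕0⊕1⊕1⊕0⊕0 = 1
s2 (pos 2,3,6,7,10,11,14,15): 0⊕0⊕1⊕0⊕0⊕1⊕1⊕0 = 1
s4 (pos 4,5,6,7,12,13,14,15): 1⊕1⊕1⊕0⊕1⊕0⊕1⊕0 = 1
s8 (pos 8,9,10,11,12,13,14,15): 1⊕1⊕0⊕1⊕1⊕0⊕1⊕0 = 1
Syndrome s8…s1 = 1111 → error at position 15.
Flip position 15: 000111011011010 → 000111011011011

000111011011011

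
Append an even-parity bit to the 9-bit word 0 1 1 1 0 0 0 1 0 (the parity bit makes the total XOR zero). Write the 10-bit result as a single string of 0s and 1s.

0111000100

XOR of the 9 data bits: 0⊕1⊕1⊕1⊕0⊕0⊕0⊕1⊕0 = 0
Parity bit = 0 (so all 10 bits XOR to 0).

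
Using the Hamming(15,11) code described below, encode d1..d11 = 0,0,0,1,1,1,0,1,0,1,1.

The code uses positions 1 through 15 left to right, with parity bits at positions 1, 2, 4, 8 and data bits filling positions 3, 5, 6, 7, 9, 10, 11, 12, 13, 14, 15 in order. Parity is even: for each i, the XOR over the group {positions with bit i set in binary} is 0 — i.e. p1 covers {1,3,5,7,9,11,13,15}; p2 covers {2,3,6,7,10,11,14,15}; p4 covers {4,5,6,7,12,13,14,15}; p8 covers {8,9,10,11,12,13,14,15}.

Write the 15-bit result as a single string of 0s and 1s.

Place data at non-parity positions: p1 p2 0 p4 0 0 1 p8 1 1 0 1 0 1 1
p1 (pos 1,3,5,7,9,11,13,15): XOR of data positions = 0⊕0⊕1⊕1⊕0⊕0⊕1 = 1
p2 (pos 2,3,6,7,10,11,14,15): XOR of data positions = 0⊕0⊕1⊕1⊕0⊕1⊕1 = 0
p4 (pos 4,5,6,7,12,13,14,15): XOR of data positions = 0⊕0⊕1⊕1⊕0⊕1⊕1 = 0
p8 (pos 8,9,10,11,12,13,14,15): XOR of data positions = 1⊕1⊕0⊕1⊕0⊕1⊕1 = 1
Codeword: 100000111101011

100000111101011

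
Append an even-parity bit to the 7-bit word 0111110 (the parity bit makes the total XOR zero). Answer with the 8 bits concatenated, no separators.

01111101

XOR of the 7 data bits: 0⊕1⊕1⊕1⊕1⊕1⊕0 = 1
Parity bit = 1 (so all 8 bits XOR to 0).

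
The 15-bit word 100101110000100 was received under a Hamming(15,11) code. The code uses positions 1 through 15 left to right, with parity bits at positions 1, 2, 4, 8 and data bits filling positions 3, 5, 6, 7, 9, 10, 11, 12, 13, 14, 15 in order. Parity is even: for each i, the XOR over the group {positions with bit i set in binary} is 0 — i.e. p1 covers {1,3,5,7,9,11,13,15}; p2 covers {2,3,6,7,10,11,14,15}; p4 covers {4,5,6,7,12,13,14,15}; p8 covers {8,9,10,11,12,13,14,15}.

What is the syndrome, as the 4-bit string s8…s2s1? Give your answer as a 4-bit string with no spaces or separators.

s1 (pos 1,3,5,7,9,11,13,15): 1⊕0⊕0⊕1⊕0⊕0⊕1⊕0 = 1
s2 (pos 2,3,6,7,10,11,14,15): 0⊕0⊕1⊕1⊕0⊕0⊕0⊕0 = 0
s4 (pos 4,5,6,7,12,13,14,15): 1⊕0⊕1⊕1⊕0⊕1⊕0⊕0 = 0
s8 (pos 8,9,10,11,12,13,14,15): 1⊕0⊕0⊕0⊕0⊕1⊕0⊕0 = 0
Syndrome s8…s1 = 0001 → error at position 1.

0001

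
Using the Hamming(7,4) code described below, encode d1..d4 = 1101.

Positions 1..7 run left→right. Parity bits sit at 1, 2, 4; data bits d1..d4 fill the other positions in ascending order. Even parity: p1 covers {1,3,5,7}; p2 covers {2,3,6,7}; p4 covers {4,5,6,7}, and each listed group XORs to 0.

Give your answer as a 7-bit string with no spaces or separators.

1010101

Place data at non-parity positions: p1 p2 1 p4 1 0 1
p1 (pos 1,3,5,7): XOR of data positions = 1⊕1⊕1 = 1
p2 (pos 2,3,6,7): XOR of data positions = 1⊕0⊕1 = 0
p4 (pos 4,5,6,7): XOR of data positions = 1⊕0⊕1 = 0
Codeword: 1010101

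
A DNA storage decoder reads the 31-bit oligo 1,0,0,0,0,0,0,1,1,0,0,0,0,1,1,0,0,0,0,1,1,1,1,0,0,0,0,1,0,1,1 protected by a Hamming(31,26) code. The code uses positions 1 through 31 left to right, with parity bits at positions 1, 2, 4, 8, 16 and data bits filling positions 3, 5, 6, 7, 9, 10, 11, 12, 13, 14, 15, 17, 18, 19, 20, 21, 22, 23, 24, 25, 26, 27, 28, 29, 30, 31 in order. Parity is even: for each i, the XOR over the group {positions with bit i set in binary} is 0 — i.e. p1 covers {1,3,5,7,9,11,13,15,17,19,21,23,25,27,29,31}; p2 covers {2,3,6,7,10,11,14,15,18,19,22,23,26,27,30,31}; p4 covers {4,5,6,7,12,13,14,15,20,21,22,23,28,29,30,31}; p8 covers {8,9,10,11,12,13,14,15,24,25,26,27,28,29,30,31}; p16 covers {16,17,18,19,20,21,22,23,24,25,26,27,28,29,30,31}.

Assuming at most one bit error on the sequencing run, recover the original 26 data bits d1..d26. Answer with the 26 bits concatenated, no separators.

s1 (pos 1,3,5,7,9,11,13,15,17,19,21,23,25,27,29,31): 1⊕0⊕0⊕0⊕1⊕0⊕0⊕1⊕0⊕0⊕1⊕1⊕0⊕0⊕0⊕1 = 0
s2 (pos 2,3,6,7,10,11,14,15,18,19,22,23,26,27,30,31): 0⊕0⊕0⊕0⊕0⊕0⊕1⊕1⊕0⊕0⊕1⊕1⊕0⊕0⊕1⊕1 = 0
s4 (pos 4,5,6,7,12,13,14,15,20,21,22,23,28,29,30,31): 0⊕0⊕0⊕0⊕0⊕0⊕1⊕1⊕1⊕1⊕1⊕1⊕1⊕0⊕1⊕1 = 1
s8 (pos 8,9,10,11,12,13,14,15,24,25,26,27,28,29,30,31): 1⊕1⊕0⊕0⊕0⊕0⊕1⊕1⊕0⊕0⊕0⊕0⊕1⊕0⊕1⊕1 = 1
s16 (pos 16,17,18,19,20,21,22,23,24,25,26,27,28,29,30,31): 0⊕0⊕0⊕0⊕1⊕1⊕1⊕1⊕0⊕0⊕0⊕0⊕1⊕0⊕1⊕1 = 1
Syndrome s16…s1 = 11100 → error at position 28.
Flip position 28: 1000000110000110000111100001011 → 1000000110000110000111100000011
Read data bits from positions 3,5,6,7,9,10,11,12,13,14,15,17,18,19,20,21,22,23,24,25,26,27,28,29,30,31: 00001000011000111100000011

00001000011000111100000011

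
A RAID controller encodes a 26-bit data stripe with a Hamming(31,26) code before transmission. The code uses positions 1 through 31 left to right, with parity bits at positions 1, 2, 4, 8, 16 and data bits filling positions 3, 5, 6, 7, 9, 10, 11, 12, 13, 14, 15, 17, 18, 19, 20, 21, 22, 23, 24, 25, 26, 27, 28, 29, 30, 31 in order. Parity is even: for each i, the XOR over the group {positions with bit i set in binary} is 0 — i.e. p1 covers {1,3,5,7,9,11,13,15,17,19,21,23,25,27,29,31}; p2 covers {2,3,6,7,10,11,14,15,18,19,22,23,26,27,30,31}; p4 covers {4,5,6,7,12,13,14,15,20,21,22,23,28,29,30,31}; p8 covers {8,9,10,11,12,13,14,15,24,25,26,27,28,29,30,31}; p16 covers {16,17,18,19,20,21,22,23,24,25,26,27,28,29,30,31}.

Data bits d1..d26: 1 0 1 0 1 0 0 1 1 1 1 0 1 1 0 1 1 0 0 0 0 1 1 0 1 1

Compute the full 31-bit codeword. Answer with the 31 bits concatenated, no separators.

Place data at non-parity positions: p1 p2 1 p4 0 1 0 p8 1 0 0 1 1 1 1 p16 0 1 1 0 1 1 0 0 0 0 1 1 0 1 1
p1 (pos 1,3,5,7,9,11,13,15,17,19,21,23,25,27,29,31): XOR of data positions = 1⊕0⊕0⊕1⊕0⊕1⊕1⊕0⊕1⊕1⊕0⊕0⊕1⊕0⊕1 = 0
p2 (pos 2,3,6,7,10,11,14,15,18,19,22,23,26,27,30,31): XOR of data positions = 1⊕1⊕0⊕0⊕0⊕1⊕1⊕1⊕1⊕1⊕0⊕0⊕1⊕1⊕1 = 0
p4 (pos 4,5,6,7,12,13,14,15,20,21,22,23,28,29,30,31): XOR of data positions = 0⊕1⊕0⊕1⊕1⊕1⊕1⊕0⊕1⊕1⊕0⊕1⊕0⊕1⊕1 = 0
p8 (pos 8,9,10,11,12,13,14,15,24,25,26,27,28,29,30,31): XOR of data positions = 1⊕0⊕0⊕1⊕1⊕1⊕1⊕0⊕0⊕0⊕1⊕1⊕0⊕1⊕1 = 1
p16 (pos 16,17,18,19,20,21,22,23,24,25,26,27,28,29,30,31): XOR of data positions = 0⊕1⊕1⊕0⊕1⊕1⊕0⊕0⊕0⊕0⊕1⊕1⊕0⊕1⊕1 = 0
Codeword: 0010010110011110011011000011011

0010010110011110011011000011011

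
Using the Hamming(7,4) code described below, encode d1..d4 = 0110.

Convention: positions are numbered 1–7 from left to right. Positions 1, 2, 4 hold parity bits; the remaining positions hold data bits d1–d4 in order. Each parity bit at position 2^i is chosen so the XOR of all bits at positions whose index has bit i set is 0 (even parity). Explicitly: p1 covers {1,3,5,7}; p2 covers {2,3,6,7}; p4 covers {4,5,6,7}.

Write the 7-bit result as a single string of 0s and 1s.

1100110

Place data at non-parity positions: p1 p2 0 p4 1 1 0
p1 (pos 1,3,5,7): XOR of data positions = 0⊕1⊕0 = 1
p2 (pos 2,3,6,7): XOR of data positions = 0⊕1⊕0 = 1
p4 (pos 4,5,6,7): XOR of data positions = 1⊕1⊕0 = 0
Codeword: 1100110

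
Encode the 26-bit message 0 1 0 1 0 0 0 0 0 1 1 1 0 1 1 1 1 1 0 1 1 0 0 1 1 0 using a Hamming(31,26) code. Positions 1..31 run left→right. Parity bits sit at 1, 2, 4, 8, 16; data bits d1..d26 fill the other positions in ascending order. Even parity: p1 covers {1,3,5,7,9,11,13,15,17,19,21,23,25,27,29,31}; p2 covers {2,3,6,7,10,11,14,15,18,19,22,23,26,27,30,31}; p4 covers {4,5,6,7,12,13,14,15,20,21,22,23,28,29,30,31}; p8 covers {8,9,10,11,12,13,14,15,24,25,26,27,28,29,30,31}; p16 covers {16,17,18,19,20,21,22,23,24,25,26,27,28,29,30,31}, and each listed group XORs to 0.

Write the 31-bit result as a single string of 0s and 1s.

Place data at non-parity positions: p1 p2 0 p4 1 0 1 p8 0 0 0 0 0 1 1 p16 1 0 1 1 1 1 1 0 1 1 0 0 1 1 0
p1 (pos 1,3,5,7,9,11,13,15,17,19,21,23,25,27,29,31): XOR of data positions = 0⊕1⊕1⊕0⊕0⊕0⊕1⊕1⊕1⊕1⊕1⊕1⊕0⊕1⊕0 = 1
p2 (pos 2,3,6,7,10,11,14,15,18,19,22,23,26,27,30,31): XOR of data positions = 0⊕0⊕1⊕0⊕0⊕1⊕1⊕0⊕1⊕1⊕1⊕1⊕0⊕1⊕0 = 0
p4 (pos 4,5,6,7,12,13,14,15,20,21,22,23,28,29,30,31): XOR of data positions = 1⊕0⊕1⊕0⊕0⊕1⊕1⊕1⊕1⊕1⊕1⊕0⊕1⊕1⊕0 = 0
p8 (pos 8,9,10,11,12,13,14,15,24,25,26,27,28,29,30,31): XOR of data positions = 0⊕0⊕0⊕0⊕0⊕1⊕1⊕0⊕1⊕1⊕0⊕0⊕1⊕1⊕0 = 0
p16 (pos 16,17,18,19,20,21,22,23,24,25,26,27,28,29,30,31): XOR of data positions = 1⊕0⊕1⊕1⊕1⊕1⊕1⊕0⊕1⊕1⊕0⊕0⊕1⊕1⊕0 = 0
Codeword: 1000101000000110101111101100110

1000101000000110101111101100110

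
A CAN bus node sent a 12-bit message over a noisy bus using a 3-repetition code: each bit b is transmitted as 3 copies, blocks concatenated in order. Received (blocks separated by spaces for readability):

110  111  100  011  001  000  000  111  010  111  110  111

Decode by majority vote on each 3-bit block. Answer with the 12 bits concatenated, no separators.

Block 1 (110): 2 ones → 1
Block 2 (111): 3 ones → 1
Block 3 (100): 1 one → 0
Block 4 (011): 2 ones → 1
Block 5 (001): 1 one → 0
Block 6 (000): 0 ones → 0
Block 7 (000): 0 ones → 0
Block 8 (111): 3 ones → 1
Block 9 (010): 1 one → 0
Block 10 (111): 3 ones → 1
Block 11 (110): 2 ones → 1
Block 12 (111): 3 ones → 1

110100010111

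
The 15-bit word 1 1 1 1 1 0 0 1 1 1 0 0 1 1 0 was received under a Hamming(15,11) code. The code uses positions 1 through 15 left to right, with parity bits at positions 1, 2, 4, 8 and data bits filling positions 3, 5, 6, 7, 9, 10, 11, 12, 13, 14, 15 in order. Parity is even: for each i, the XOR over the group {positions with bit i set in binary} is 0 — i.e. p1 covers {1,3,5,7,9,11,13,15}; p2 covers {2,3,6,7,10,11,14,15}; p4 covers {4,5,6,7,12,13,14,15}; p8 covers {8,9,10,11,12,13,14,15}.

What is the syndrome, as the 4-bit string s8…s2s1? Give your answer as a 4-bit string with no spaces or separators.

s1 (pos 1,3,5,7,9,11,13,15): 1⊕1⊕1⊕0⊕1⊕0⊕1⊕0 = 1
s2 (pos 2,3,6,7,10,11,14,15): 1⊕1⊕0⊕0⊕1⊕0⊕1⊕0 = 0
s4 (pos 4,5,6,7,12,13,14,15): 1⊕1⊕0⊕0⊕0⊕1⊕1⊕0 = 0
s8 (pos 8,9,10,11,12,13,14,15): 1⊕1⊕1⊕0⊕0⊕1⊕1⊕0 = 1
Syndrome s8…s1 = 1001 → error at position 9.

1001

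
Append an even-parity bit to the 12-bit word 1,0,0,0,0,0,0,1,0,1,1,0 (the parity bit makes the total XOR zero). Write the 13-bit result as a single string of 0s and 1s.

XOR of the 12 data bits: 1⊕0⊕0⊕0⊕0⊕0⊕0⊕1⊕0⊕1⊕1⊕0 = 0
Parity bit = 0 (so all 13 bits XOR to 0).

1000000101100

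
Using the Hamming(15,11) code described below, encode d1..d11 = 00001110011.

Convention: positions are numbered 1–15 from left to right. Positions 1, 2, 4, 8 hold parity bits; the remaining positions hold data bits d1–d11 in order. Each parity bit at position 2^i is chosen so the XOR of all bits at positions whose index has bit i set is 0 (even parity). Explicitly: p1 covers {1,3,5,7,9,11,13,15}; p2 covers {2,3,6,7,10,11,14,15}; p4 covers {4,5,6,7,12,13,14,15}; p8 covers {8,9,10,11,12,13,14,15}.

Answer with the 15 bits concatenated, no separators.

Place data at non-parity positions: p1 p2 0 p4 0 0 0 p8 1 1 1 0 0 1 1
p1 (pos 1,3,5,7,9,11,13,15): XOR of data positions = 0⊕0⊕0⊕1⊕1⊕0⊕1 = 1
p2 (pos 2,3,6,7,10,11,14,15): XOR of data positions = 0⊕0⊕0⊕1⊕1⊕1⊕1 = 0
p4 (pos 4,5,6,7,12,13,14,15): XOR of data positions = 0⊕0⊕0⊕0⊕0⊕1⊕1 = 0
p8 (pos 8,9,10,11,12,13,14,15): XOR of data positions = 1⊕1⊕1⊕0⊕0⊕1⊕1 = 1
Codeword: 100000011110011

100000011110011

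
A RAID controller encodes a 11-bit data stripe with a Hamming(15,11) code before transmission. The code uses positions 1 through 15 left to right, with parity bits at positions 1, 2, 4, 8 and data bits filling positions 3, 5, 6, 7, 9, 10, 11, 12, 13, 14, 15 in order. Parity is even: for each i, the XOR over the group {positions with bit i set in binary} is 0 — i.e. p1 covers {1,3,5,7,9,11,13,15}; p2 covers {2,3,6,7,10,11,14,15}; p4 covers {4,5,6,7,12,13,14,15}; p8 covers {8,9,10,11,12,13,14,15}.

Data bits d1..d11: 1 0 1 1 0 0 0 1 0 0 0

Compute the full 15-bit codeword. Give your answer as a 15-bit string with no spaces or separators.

Place data at non-parity positions: p1 p2 1 p4 0 1 1 p8 0 0 0 1 0 0 0
p1 (pos 1,3,5,7,9,11,13,15): XOR of data positions = 1⊕0⊕1⊕0⊕0⊕0⊕0 = 0
p2 (pos 2,3,6,7,10,11,14,15): XOR of data positions = 1⊕1⊕1⊕0⊕0⊕0⊕0 = 1
p4 (pos 4,5,6,7,12,13,14,15): XOR of data positions = 0⊕1⊕1⊕1⊕0⊕0⊕0 = 1
p8 (pos 8,9,10,11,12,13,14,15): XOR of data positions = 0⊕0⊕0⊕1⊕0⊕0⊕0 = 1
Codeword: 011101110001000

011101110001000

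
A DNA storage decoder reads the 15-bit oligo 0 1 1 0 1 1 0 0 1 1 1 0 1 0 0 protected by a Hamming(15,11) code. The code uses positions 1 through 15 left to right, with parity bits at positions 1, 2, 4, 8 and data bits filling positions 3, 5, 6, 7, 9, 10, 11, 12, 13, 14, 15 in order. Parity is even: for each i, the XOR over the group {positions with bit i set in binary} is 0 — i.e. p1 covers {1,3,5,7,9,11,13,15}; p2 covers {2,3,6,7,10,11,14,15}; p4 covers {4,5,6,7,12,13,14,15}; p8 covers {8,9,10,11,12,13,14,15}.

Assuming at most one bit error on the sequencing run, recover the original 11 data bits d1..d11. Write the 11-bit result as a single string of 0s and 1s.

s1 (pos 1,3,5,7,9,11,13,15): 0⊕1⊕1⊕0⊕1⊕1⊕1⊕0 = 1
s2 (pos 2,3,6,7,10,11,14,15): 1⊕1⊕1⊕0⊕1⊕1⊕0⊕0 = 1
s4 (pos 4,5,6,7,12,13,14,15): 0⊕1⊕1⊕0⊕0⊕1⊕0⊕0 = 1
s8 (pos 8,9,10,11,12,13,14,15): 0⊕1⊕1⊕1⊕0⊕1⊕0⊕0 = 0
Syndrome s8…s1 = 0111 → error at position 7.
Flip position 7: 011011001110100 → 011011101110100
Read data bits from positions 3,5,6,7,9,10,11,12,13,14,15: 11111110100

11111110100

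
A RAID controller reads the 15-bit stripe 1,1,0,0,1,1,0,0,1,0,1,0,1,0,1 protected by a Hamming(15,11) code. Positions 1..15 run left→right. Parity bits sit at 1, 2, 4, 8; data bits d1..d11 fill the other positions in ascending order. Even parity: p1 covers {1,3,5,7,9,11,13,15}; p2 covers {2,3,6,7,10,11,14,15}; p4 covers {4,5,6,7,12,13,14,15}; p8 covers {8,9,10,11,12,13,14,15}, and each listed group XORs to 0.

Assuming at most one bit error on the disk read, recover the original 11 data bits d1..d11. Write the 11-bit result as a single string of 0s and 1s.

s1 (pos 1,3,5,7,9,11,13,15): 1⊕0⊕1⊕0⊕1⊕1⊕1⊕1 = 0
s2 (pos 2,3,6,7,10,11,14,15): 1⊕0⊕1⊕0⊕0⊕1⊕0⊕1 = 0
s4 (pos 4,5,6,7,12,13,14,15): 0⊕1⊕1⊕0⊕0⊕1⊕0⊕1 = 0
s8 (pos 8,9,10,11,12,13,14,15): 0⊕1⊕0⊕1⊕0⊕1⊕0⊕1 = 0
Syndrome s8…s1 = 0000 → no error.
Read data bits from positions 3,5,6,7,9,10,11,12,13,14,15: 01101010101

01101010101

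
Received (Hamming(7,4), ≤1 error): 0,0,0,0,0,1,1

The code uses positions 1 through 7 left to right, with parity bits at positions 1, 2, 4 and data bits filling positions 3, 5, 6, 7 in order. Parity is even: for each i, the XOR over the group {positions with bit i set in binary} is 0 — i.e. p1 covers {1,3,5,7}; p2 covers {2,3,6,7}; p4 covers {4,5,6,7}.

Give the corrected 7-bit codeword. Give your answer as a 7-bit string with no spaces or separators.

1000011

s1 (pos 1,3,5,7): 0⊕0⊕0⊕1 = 1
s2 (pos 2,3,6,7): 0⊕0⊕1⊕1 = 0
s4 (pos 4,5,6,7): 0⊕0⊕1⊕1 = 0
Syndrome s4…s1 = 001 → error at position 1.
Flip position 1: 0000011 → 1000011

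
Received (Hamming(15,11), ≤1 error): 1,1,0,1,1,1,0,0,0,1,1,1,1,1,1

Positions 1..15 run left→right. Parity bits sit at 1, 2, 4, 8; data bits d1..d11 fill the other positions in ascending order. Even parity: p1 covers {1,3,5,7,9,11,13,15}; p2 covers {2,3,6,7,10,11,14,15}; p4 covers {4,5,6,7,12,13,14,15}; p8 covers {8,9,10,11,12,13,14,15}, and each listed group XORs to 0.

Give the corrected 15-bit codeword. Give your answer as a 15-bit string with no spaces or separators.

s1 (pos 1,3,5,7,9,11,13,15): 1⊕0⊕1⊕0⊕0⊕1⊕1⊕1 = 1
s2 (pos 2,3,6,7,10,11,14,15): 1⊕0⊕1⊕0⊕1⊕1⊕1⊕1 = 0
s4 (pos 4,5,6,7,12,13,14,15): 1⊕1⊕1⊕0⊕1⊕1⊕1⊕1 = 1
s8 (pos 8,9,10,11,12,13,14,15): 0⊕0⊕1⊕1⊕1⊕1⊕1⊕1 = 0
Syndrome s8…s1 = 0101 → error at position 5.
Flip position 5: 110111000111111 → 110101000111111

110101000111111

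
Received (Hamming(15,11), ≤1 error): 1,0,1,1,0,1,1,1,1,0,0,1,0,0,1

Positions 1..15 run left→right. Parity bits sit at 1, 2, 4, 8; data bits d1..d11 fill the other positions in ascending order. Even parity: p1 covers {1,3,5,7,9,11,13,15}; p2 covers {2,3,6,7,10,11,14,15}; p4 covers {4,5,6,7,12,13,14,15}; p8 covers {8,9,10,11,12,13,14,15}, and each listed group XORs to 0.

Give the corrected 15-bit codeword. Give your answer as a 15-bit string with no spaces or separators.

101111111001001

s1 (pos 1,3,5,7,9,11,13,15): 1⊕1⊕0⊕1⊕1⊕0⊕0⊕1 = 1
s2 (pos 2,3,6,7,10,11,14,15): 0⊕1⊕1⊕1⊕0⊕0⊕0⊕1 = 0
s4 (pos 4,5,6,7,12,13,14,15): 1⊕0⊕1⊕1⊕1⊕0⊕0⊕1 = 1
s8 (pos 8,9,10,11,12,13,14,15): 1⊕1⊕0⊕0⊕1⊕0⊕0⊕1 = 0
Syndrome s8…s1 = 0101 → error at position 5.
Flip position 5: 101101111001001 → 101111111001001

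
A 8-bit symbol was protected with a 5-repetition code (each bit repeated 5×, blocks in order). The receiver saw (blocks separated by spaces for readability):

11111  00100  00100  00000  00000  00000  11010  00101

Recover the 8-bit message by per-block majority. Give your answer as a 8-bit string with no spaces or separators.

10000010

Block 1 (11111): 5 ones → 1
Block 2 (00100): 1 one → 0
Block 3 (00100): 1 one → 0
Block 4 (00000): 0 ones → 0
Block 5 (00000): 0 ones → 0
Block 6 (00000): 0 ones → 0
Block 7 (11010): 3 ones → 1
Block 8 (00101): 2 ones → 0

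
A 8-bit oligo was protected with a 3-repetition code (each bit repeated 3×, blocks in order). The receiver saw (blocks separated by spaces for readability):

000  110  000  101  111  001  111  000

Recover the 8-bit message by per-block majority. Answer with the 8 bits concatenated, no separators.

Block 1 (000): 0 ones → 0
Block 2 (110): 2 ones → 1
Block 3 (000): 0 ones → 0
Block 4 (101): 2 ones → 1
Block 5 (111): 3 ones → 1
Block 6 (001): 1 one → 0
Block 7 (111): 3 ones → 1
Block 8 (000): 0 ones → 0

01011010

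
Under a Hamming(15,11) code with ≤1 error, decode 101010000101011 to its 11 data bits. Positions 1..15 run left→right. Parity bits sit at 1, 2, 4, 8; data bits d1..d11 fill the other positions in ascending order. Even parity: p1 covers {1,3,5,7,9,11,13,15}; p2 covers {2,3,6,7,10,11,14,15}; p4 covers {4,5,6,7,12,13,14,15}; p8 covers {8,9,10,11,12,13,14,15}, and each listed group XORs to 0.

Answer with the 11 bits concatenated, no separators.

s1 (pos 1,3,5,7,9,11,13,15): 1⊕1⊕1⊕0⊕0⊕0⊕0⊕1 = 0
s2 (pos 2,3,6,7,10,11,14,15): 0⊕1⊕0⊕0⊕1⊕0⊕1⊕1 = 0
s4 (pos 4,5,6,7,12,13,14,15): 0⊕1⊕0⊕0⊕1⊕0⊕1⊕1 = 0
s8 (pos 8,9,10,11,12,13,14,15): 0⊕0⊕1⊕0⊕1⊕0⊕1⊕1 = 0
Syndrome s8…s1 = 0000 → no error.
Read data bits from positions 3,5,6,7,9,10,11,12,13,14,15: 11000101011

11000101011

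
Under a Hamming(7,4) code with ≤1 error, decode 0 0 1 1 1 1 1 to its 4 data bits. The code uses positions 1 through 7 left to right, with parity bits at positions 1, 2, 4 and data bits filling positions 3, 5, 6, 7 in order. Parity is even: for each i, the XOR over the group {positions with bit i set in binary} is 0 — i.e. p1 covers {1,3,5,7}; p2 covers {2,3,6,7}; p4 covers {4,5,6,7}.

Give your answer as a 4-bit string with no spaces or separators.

0111

s1 (pos 1,3,5,7): 0⊕1⊕1⊕1 = 1
s2 (pos 2,3,6,7): 0⊕1⊕1⊕1 = 1
s4 (pos 4,5,6,7): 1⊕1⊕1⊕1 = 0
Syndrome s4…s1 = 011 → error at position 3.
Flip position 3: 0011111 → 0001111
Read data bits from positions 3,5,6,7: 0111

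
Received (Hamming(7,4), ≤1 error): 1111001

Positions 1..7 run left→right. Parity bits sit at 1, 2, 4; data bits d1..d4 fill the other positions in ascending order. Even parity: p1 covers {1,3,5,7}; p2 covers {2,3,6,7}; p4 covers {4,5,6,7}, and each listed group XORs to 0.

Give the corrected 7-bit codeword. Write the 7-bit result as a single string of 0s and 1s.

1101001

s1 (pos 1,3,5,7): 1⊕1⊕0⊕1 = 1
s2 (pos 2,3,6,7): 1⊕1⊕0⊕1 = 1
s4 (pos 4,5,6,7): 1⊕0⊕0⊕1 = 0
Syndrome s4…s1 = 011 → error at position 3.
Flip position 3: 1111001 → 1101001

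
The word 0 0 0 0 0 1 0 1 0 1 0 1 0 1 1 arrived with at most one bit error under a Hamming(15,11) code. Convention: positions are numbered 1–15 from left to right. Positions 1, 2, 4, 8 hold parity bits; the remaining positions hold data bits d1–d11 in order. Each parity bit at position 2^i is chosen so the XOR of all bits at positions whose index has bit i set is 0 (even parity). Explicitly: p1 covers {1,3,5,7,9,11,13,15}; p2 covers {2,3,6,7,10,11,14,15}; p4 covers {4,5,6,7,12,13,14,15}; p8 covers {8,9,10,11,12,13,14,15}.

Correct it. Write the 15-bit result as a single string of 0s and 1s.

s1 (pos 1,3,5,7,9,11,13,15): 0⊕0⊕0⊕0⊕0⊕0⊕0⊕1 = 1
s2 (pos 2,3,6,7,10,11,14,15): 0⊕0⊕1⊕0⊕1⊕0⊕1⊕1 = 0
s4 (pos 4,5,6,7,12,13,14,15): 0⊕0⊕1⊕0⊕1⊕0⊕1⊕1 = 0
s8 (pos 8,9,10,11,12,13,14,15): 1⊕0⊕1⊕0⊕1⊕0⊕1⊕1 = 1
Syndrome s8…s1 = 1001 → error at position 9.
Flip position 9: 000001010101011 → 000001011101011

000001011101011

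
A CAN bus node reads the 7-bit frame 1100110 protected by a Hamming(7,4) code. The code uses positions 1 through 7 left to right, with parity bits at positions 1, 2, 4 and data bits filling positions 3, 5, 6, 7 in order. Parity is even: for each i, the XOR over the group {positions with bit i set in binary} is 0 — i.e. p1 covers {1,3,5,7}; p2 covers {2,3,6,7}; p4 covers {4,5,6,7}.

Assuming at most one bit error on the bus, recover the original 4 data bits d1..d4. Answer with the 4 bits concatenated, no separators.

s1 (pos 1,3,5,7): 1⊕0⊕1⊕0 = 0
s2 (pos 2,3,6,7): 1⊕0⊕1⊕0 = 0
s4 (pos 4,5,6,7): 0⊕1⊕1⊕0 = 0
Syndrome s4…s1 = 000 → no error.
Read data bits from positions 3,5,6,7: 0110

0110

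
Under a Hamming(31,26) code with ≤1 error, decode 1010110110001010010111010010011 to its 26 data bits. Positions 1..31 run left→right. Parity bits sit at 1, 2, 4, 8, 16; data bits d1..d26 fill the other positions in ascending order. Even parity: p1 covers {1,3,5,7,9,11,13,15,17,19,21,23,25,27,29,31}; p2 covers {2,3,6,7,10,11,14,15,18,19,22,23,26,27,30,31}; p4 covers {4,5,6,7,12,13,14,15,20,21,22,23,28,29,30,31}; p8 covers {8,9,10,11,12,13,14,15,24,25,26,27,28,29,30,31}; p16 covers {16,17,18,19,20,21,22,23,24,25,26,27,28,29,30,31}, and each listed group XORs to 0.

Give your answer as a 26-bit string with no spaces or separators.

10101000101010111010010011

s1 (pos 1,3,5,7,9,11,13,15,17,19,21,23,25,27,29,31): 1⊕1⊕1⊕0⊕1⊕0⊕1⊕1⊕0⊕0⊕1⊕0⊕0⊕1⊕0⊕1 = 1
s2 (pos 2,3,6,7,10,11,14,15,18,19,22,23,26,27,30,31): 0⊕1⊕1⊕0⊕0⊕0⊕0⊕1⊕1⊕0⊕1⊕0⊕0⊕1⊕1⊕1 = 0
s4 (pos 4,5,6,7,12,13,14,15,20,21,22,23,28,29,30,31): 0⊕1⊕1⊕0⊕0⊕1⊕0⊕1⊕1⊕1⊕1⊕0⊕0⊕0⊕1⊕1 = 1
s8 (pos 8,9,10,11,12,13,14,15,24,25,26,27,28,29,30,31): 1⊕1⊕0⊕0⊕0⊕1⊕0⊕1⊕1⊕0⊕0⊕1⊕0⊕0⊕1⊕1 = 0
s16 (pos 16,17,18,19,20,21,22,23,24,25,26,27,28,29,30,31): 0⊕0⊕1⊕0⊕1⊕1⊕1⊕0⊕1⊕0⊕0⊕1⊕0⊕0⊕1⊕1 = 0
Syndrome s16…s1 = 00101 → error at position 5.
Flip position 5: 1010110110001010010111010010011 → 1010010110001010010111010010011
Read data bits from positions 3,5,6,7,9,10,11,12,13,14,15,17,18,19,20,21,22,23,24,25,26,27,28,29,30,31: 10101000101010111010010011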